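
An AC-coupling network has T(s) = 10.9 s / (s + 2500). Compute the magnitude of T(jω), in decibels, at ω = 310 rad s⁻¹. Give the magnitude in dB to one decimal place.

2.6 dB

|j310| = 310
|j310 + 2500| = √(310² + 2500²) = 2519
|T(j310)| = 10.9 × 310 / 2519 = 1.3413
20 log₁₀(1.3413) = 2.55 dB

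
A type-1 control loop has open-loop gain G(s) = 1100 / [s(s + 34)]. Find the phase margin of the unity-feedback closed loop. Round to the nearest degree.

Gain crossover: |G(jω)| = 1 at ω ≈ 25.8 rad s⁻¹.
∠G(j25.8) = −90° − arctan(25.8/34) ≈ -127.17°
PM = 180° + (-127.17°) = 52.83°

53°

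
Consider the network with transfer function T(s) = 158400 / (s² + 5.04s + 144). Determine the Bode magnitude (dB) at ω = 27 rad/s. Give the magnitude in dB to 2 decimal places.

48.42 dB

|(j27)² + 5.04(j27) + 144| = |-585 + j136.08| = 600.6
|T(j27)| = 158400 / 600.6 = 263.73
20 log₁₀(263.73) = 48.423 dB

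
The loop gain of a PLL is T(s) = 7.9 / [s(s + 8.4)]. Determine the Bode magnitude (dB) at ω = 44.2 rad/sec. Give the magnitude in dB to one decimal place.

|j44.2 + 8.4| = √(44.2² + 8.4²) = 44.99
|j44.2| = 44.2
|T(j44.2)| = 7.9 / (44.99 × 44.2) = 0.0039726
20 log₁₀(0.0039726) = -48.02 dB

-48.0 dB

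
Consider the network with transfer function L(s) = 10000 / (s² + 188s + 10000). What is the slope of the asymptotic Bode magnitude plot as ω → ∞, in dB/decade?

With 0 zeros and 2 poles, the high-frequency asymptotic slope is 20 × (0 − 2) = -40 dB/decade.

-40 dB/decade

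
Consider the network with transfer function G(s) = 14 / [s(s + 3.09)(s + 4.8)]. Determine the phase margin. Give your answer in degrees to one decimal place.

63.4°

Gain crossover: |G(jω)| = 1 at ω ≈ 0.892 rad/s.
∠G(j0.892) = −90° − arctan(0.892/3.09) − arctan(0.892/4.8) ≈ -116.62°
PM = 180° + (-116.62°) = 63.38°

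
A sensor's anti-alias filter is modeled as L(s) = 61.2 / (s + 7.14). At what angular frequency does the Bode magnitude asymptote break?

7.14 rad/s

The single real pole at s = −7.14 gives a corner at ω = 7.14 rad/s.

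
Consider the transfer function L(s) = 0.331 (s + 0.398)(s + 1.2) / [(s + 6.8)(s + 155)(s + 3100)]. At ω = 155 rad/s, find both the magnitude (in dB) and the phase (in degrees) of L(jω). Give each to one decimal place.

|j155 + 0.398| = √(155² + 0.398²) = 155
|j155 + 1.2| = √(155² + 1.2²) = 155
|j155 + 6.8| = √(155² + 6.8²) = 155.1
|j155 + 155| = √(155² + 155²) = 219.2
|j155 + 3100| = √(155² + 3100²) = 3104
|L(j155)| = 0.331 × 155 × 155 / (155.1 × 219.2 × 3104) = 7.5337e-05
20 log₁₀(7.5337e-05) = -82.46 dB
∠(j155 + 0.398) = arctan(155/0.398) = 89.85°
∠(j155 + 1.2) = arctan(155/1.2) = 89.56°
∠(j155 + 6.8) = arctan(155/6.8) = 87.49°
∠(j155 + 155) = arctan(155/155) = 45.00°
∠(j155 + 3100) = arctan(155/3100) = 2.86°
∠L(j155) = 89.85° + 89.56° − (87.49° + 45.00° + 2.86°) = 44.06°

|L| = -82.5 dB, ∠L = 44.1 deg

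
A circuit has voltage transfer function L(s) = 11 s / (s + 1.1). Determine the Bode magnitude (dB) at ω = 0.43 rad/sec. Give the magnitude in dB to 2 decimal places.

12.05 dB

|j0.43| = 0.43
|j0.43 + 1.1| = √(0.43² + 1.1²) = 1.181
|L(j0.43)| = 11 × 0.43 / 1.181 = 4.0049
20 log₁₀(4.0049) = 12.052 dB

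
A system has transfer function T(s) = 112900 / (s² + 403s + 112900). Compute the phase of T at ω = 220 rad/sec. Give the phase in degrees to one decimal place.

-54.0°

∠[(j220)² + 403(j220) + 112900] = ∠[64500 + j88660] = 53.96°
∠T(j220) = −53.96° = -53.96°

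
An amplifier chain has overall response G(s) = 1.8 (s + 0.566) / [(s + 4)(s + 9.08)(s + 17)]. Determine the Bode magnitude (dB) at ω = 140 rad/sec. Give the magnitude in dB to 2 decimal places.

|j140 + 0.566| = √(140² + 0.566²) = 140
|j140 + 4| = √(140² + 4²) = 140.1
|j140 + 9.08| = √(140² + 9.08²) = 140.3
|j140 + 17| = √(140² + 17²) = 141
|G(j140)| = 1.8 × 140 / (140.1 × 140.3 × 141) = 9.094e-05
20 log₁₀(9.094e-05) = -80.825 dB

-80.82 dB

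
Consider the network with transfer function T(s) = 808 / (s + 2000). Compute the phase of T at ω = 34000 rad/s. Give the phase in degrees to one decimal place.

∠(j34000 + 2000) = arctan(34000/2000) = 86.63°
∠T(j34000) = −86.63° = -86.63°

-86.6 deg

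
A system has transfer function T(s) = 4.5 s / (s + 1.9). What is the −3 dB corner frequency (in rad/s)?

1.9 rad/s

For a single-pole high-pass, the −3 dB point is at the pole: ω = 1.9 rad/s.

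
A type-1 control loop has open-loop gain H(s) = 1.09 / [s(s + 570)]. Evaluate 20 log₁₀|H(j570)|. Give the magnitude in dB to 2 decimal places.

-112.50 dB

|j570 + 570| = √(570² + 570²) = 806.1
|j570| = 570
|H(j570)| = 1.09 / (806.1 × 570) = 2.3723e-06
20 log₁₀(2.3723e-06) = -112.497 dB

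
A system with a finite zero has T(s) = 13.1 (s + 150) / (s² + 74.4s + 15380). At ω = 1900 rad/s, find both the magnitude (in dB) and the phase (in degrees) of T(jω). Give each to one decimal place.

|T| = -43.2 dB, ∠T = -92.3°

|j1900 + 150| = √(1900² + 150²) = 1906
|(j1900)² + 74.4(j1900) + 15380| = |-3.5946e+06 + j1.4136e+05| = 3.597e+06
|T(j1900)| = 13.1 × 1906 / 3.597e+06 = 0.0069404
20 log₁₀(0.0069404) = -43.17 dB
∠(j1900 + 150) = arctan(1900/150) = 85.49°
∠[(j1900)² + 74.4(j1900) + 15380] = ∠[-3.5946e+06 + j1.4136e+05] = 177.75°
∠T(j1900) = 85.49° − 177.75° = -92.26°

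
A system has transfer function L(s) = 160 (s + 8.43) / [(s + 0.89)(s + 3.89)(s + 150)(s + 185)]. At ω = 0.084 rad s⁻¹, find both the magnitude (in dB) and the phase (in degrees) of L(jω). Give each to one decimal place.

|j0.084 + 8.43| = √(0.084² + 8.43²) = 8.43
|j0.084 + 0.89| = √(0.084² + 0.89²) = 0.894
|j0.084 + 3.89| = √(0.084² + 3.89²) = 3.891
|j0.084 + 150| = √(0.084² + 150²) = 150
|j0.084 + 185| = √(0.084² + 185²) = 185
|L(j0.084)| = 160 × 8.43 / (0.894 × 3.891 × 150 × 185) = 0.013975
20 log₁₀(0.013975) = -37.09 dB
∠(j0.084 + 8.43) = arctan(0.084/8.43) = 0.57°
∠(j0.084 + 0.89) = arctan(0.084/0.89) = 5.39°
∠(j0.084 + 3.89) = arctan(0.084/3.89) = 1.24°
∠(j0.084 + 150) = arctan(0.084/150) = 0.03°
∠(j0.084 + 185) = arctan(0.084/185) = 0.03°
∠L(j0.084) = 0.57° − (5.39° + 1.24° + 0.03° + 0.03°) = -6.12°

|L| = -37.1 dB, ∠L = -6.1°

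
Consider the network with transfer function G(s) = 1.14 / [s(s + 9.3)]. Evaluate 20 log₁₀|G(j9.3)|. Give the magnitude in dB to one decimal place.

|j9.3 + 9.3| = √(9.3² + 9.3²) = 13.15
|j9.3| = 9.3
|G(j9.3)| = 1.14 / (13.15 × 9.3) = 0.0093202
20 log₁₀(0.0093202) = -40.61 dB

-40.6 dB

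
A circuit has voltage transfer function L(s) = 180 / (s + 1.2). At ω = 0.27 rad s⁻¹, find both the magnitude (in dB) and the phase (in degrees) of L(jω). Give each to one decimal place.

|j0.27 + 1.2| = √(0.27² + 1.2²) = 1.23
|L(j0.27)| = 180 / 1.23 = 146.34
20 log₁₀(146.34) = 43.31 dB
∠(j0.27 + 1.2) = arctan(0.27/1.2) = 12.68°
∠L(j0.27) = −12.68° = -12.68°

|L| = 43.3 dB, ∠L = -12.7°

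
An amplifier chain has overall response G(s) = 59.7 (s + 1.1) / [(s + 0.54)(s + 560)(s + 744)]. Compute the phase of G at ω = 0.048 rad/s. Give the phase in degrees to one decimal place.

∠(j0.048 + 1.1) = arctan(0.048/1.1) = 2.50°
∠(j0.048 + 0.54) = arctan(0.048/0.54) = 5.08°
∠(j0.048 + 560) = arctan(0.048/560) = 0.00°
∠(j0.048 + 744) = arctan(0.048/744) = 0.00°
∠G(j0.048) = 2.50° − (5.08° + 0.00° + 0.00°) = -2.59°

-2.6°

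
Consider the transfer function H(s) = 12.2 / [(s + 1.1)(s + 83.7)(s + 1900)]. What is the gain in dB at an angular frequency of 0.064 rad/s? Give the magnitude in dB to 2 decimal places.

-83.14 dB

|j0.064 + 1.1| = √(0.064² + 1.1²) = 1.102
|j0.064 + 83.7| = √(0.064² + 83.7²) = 83.7
|j0.064 + 1900| = √(0.064² + 1900²) = 1900
|H(j0.064)| = 12.2 / (1.102 × 83.7 × 1900) = 6.9623e-05
20 log₁₀(6.9623e-05) = -83.145 dB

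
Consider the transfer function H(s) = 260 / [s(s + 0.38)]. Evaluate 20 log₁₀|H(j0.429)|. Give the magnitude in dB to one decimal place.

60.5 dB

|j0.429 + 0.38| = √(0.429² + 0.38²) = 0.5731
|j0.429| = 0.429
|H(j0.429)| = 260 / (0.5731 × 0.429) = 1057.5
20 log₁₀(1057.5) = 60.49 dB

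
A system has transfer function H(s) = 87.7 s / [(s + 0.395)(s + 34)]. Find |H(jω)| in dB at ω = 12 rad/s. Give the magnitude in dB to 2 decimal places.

7.72 dB

|j12| = 12
|j12 + 0.395| = √(12² + 0.395²) = 12.01
|j12 + 34| = √(12² + 34²) = 36.06
|H(j12)| = 87.7 × 12 / (12.01 × 36.06) = 2.431
20 log₁₀(2.431) = 7.716 dB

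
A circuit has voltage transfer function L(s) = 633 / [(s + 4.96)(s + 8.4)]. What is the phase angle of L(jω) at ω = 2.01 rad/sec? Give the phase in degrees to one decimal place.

∠(j2.01 + 4.96) = arctan(2.01/4.96) = 22.06°
∠(j2.01 + 8.4) = arctan(2.01/8.4) = 13.46°
∠L(j2.01) = − (22.06° + 13.46°) = -35.52°

-35.5 deg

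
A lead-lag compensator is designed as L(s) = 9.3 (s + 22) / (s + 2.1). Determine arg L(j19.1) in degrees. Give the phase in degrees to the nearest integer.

∠(j19.1 + 22) = arctan(19.1/22) = 40.96°
∠(j19.1 + 2.1) = arctan(19.1/2.1) = 83.73°
∠L(j19.1) = 40.96° − 83.73° = -42.76°

-43°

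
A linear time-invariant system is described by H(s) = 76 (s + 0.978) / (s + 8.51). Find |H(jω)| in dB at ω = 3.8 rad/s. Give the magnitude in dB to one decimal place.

|j3.8 + 0.978| = √(3.8² + 0.978²) = 3.924
|j3.8 + 8.51| = √(3.8² + 8.51²) = 9.32
|H(j3.8)| = 76 × 3.924 / 9.32 = 31.997
20 log₁₀(31.997) = 30.10 dB

30.1 dB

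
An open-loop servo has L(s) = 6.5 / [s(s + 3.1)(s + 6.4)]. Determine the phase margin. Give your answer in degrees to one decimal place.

81.1°

Gain crossover: |L(jω)| = 1 at ω ≈ 0.325 rad/s.
∠L(j0.325) = −90° − arctan(0.325/3.1) − arctan(0.325/6.4) ≈ -98.90°
PM = 180° + (-98.90°) = 81.10°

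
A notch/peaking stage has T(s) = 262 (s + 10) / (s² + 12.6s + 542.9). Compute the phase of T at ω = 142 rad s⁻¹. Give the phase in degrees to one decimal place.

∠(j142 + 10) = arctan(142/10) = 85.97°
∠[(j142)² + 12.6(j142) + 542.9] = ∠[-19621 + j1789.2] = 174.79°
∠T(j142) = 85.97° − 174.79° = -88.82°

-88.8°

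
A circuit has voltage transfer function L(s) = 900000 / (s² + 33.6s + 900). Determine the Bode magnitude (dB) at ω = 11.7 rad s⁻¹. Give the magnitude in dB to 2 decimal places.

60.41 dB

|(j11.7)² + 33.6(j11.7) + 900| = |763.11 + j393.12| = 858.4
|L(j11.7)| = 900000 / 858.4 = 1048.4
20 log₁₀(1048.4) = 60.411 dB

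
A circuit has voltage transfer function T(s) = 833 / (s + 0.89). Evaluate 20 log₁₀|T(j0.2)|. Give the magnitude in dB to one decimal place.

|j0.2 + 0.89| = √(0.2² + 0.89²) = 0.9122
|T(j0.2)| = 833 / 0.9122 = 913.18
20 log₁₀(913.18) = 59.21 dB

59.2 dB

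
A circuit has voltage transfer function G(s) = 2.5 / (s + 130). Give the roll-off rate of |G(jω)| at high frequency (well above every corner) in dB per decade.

-20 dB/decade

With 0 zeros and 1 pole, the high-frequency asymptotic slope is 20 × (0 − 1) = -20 dB/decade.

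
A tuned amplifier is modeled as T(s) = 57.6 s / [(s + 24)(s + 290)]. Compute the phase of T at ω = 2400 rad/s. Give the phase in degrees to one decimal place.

∠(j2400) = 90.00°
∠(j2400 + 24) = arctan(2400/24) = 89.43°
∠(j2400 + 290) = arctan(2400/290) = 83.11°
∠T(j2400) = 90.00° − (89.43° + 83.11°) = -82.54°

-82.5°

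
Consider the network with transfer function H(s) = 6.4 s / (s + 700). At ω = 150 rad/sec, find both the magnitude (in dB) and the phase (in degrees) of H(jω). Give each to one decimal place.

|j150| = 150
|j150 + 700| = √(150² + 700²) = 715.9
|H(j150)| = 6.4 × 150 / 715.9 = 1.341
20 log₁₀(1.341) = 2.55 dB
∠(j150) = 90.00°
∠(j150 + 700) = arctan(150/700) = 12.09°
∠H(j150) = 90.00° − 12.09° = 77.91°

|H| = 2.5 dB, ∠H = 77.9°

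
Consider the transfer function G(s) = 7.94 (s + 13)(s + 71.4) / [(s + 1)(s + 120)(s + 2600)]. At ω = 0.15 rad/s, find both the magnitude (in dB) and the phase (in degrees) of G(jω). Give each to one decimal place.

|G| = -32.6 dB, ∠G = -7.8 deg

|j0.15 + 13| = √(0.15² + 13²) = 13
|j0.15 + 71.4| = √(0.15² + 71.4²) = 71.4
|j0.15 + 1| = √(0.15² + 1²) = 1.011
|j0.15 + 120| = √(0.15² + 120²) = 120
|j0.15 + 2600| = √(0.15² + 2600²) = 2600
|G(j0.15)| = 7.94 × 13 × 71.4 / (1.011 × 120 × 2600) = 0.023362
20 log₁₀(0.023362) = -32.63 dB
∠(j0.15 + 13) = arctan(0.15/13) = 0.66°
∠(j0.15 + 71.4) = arctan(0.15/71.4) = 0.12°
∠(j0.15 + 1) = arctan(0.15/1) = 8.53°
∠(j0.15 + 120) = arctan(0.15/120) = 0.07°
∠(j0.15 + 2600) = arctan(0.15/2600) = 0.00°
∠G(j0.15) = 0.66° + 0.12° − (8.53° + 0.07° + 0.00°) = -7.82°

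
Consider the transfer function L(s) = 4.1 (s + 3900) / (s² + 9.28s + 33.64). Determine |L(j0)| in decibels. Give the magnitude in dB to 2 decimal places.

L(0) = 4.1 × 3900 / 33.64 = 475.33
20 log₁₀(475.33) = 53.540 dB

53.54 dB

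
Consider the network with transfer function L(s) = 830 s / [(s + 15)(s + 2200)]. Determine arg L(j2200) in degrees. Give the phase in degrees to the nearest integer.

∠(j2200) = 90.00°
∠(j2200 + 15) = arctan(2200/15) = 89.61°
∠(j2200 + 2200) = arctan(2200/2200) = 45.00°
∠L(j2200) = 90.00° − (89.61° + 45.00°) = -44.61°

-45°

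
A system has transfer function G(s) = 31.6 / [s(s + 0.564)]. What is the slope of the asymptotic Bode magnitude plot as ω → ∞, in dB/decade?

-40 dB/decade

With 0 zeros and 2 poles, the high-frequency asymptotic slope is 20 × (0 − 2) = -40 dB/decade.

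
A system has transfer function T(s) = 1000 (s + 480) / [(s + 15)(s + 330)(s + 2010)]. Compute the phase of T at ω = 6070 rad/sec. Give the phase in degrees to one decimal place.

-162.9°

∠(j6070 + 480) = arctan(6070/480) = 85.48°
∠(j6070 + 15) = arctan(6070/15) = 89.86°
∠(j6070 + 330) = arctan(6070/330) = 86.89°
∠(j6070 + 2010) = arctan(6070/2010) = 71.68°
∠T(j6070) = 85.48° − (89.86° + 86.89° + 71.68°) = -162.95°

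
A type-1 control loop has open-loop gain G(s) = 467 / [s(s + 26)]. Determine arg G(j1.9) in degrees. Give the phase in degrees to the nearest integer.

-94°

∠(j1.9 + 26) = arctan(1.9/26) = 4.18°
∠(j1.9) = 90.00°
∠G(j1.9) = − (4.18° + 90.00°) = -94.18°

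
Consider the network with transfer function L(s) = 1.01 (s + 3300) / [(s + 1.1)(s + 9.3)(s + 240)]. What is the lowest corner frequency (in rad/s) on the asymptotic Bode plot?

Break frequencies occur at each pole and zero magnitude: 1.1 rad/s, 9.3 rad/s, 240 rad/s, 3300 rad/s.
The lowest is 1.1 rad/s.

1.1 rad/s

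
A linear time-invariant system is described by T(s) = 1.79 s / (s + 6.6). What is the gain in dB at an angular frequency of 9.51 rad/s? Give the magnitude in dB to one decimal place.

3.3 dB

|j9.51| = 9.51
|j9.51 + 6.6| = √(9.51² + 6.6²) = 11.58
|T(j9.51)| = 1.79 × 9.51 / 11.58 = 1.4706
20 log₁₀(1.4706) = 3.35 dB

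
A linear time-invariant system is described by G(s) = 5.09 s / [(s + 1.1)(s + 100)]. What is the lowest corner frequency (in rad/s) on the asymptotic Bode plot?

1.1 rad/s

Break frequencies occur at each pole and zero magnitude: 1.1 rad/s, 100 rad/s.
The lowest is 1.1 rad/s.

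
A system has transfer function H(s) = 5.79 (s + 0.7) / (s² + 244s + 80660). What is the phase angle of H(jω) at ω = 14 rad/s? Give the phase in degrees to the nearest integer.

∠(j14 + 0.7) = arctan(14/0.7) = 87.14°
∠[(j14)² + 244(j14) + 80660] = ∠[80464 + j3416] = 2.43°
∠H(j14) = 87.14° − 2.43° = 84.71°

85°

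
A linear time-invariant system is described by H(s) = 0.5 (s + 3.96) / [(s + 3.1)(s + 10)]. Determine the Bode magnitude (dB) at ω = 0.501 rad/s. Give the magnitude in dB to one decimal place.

-23.9 dB

|j0.501 + 3.96| = √(0.501² + 3.96²) = 3.992
|j0.501 + 3.1| = √(0.501² + 3.1²) = 3.14
|j0.501 + 10| = √(0.501² + 10²) = 10.01
|H(j0.501)| = 0.5 × 3.992 / (3.14 × 10.01) = 0.063476
20 log₁₀(0.063476) = -23.95 dB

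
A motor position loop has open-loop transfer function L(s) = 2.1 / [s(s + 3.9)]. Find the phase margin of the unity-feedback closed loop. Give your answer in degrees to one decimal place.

82.2 deg

Gain crossover: |L(jω)| = 1 at ω ≈ 0.533 rad s⁻¹.
∠L(j0.533) = −90° − arctan(0.533/3.9) ≈ -97.79°
PM = 180° + (-97.79°) = 82.21°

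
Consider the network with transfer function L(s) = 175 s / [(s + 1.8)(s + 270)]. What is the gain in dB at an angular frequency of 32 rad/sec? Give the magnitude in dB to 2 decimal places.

|j32| = 32
|j32 + 1.8| = √(32² + 1.8²) = 32.05
|j32 + 270| = √(32² + 270²) = 271.9
|L(j32)| = 175 × 32 / (32.05 × 271.9) = 0.64263
20 log₁₀(0.64263) = -3.841 dB

-3.84 dB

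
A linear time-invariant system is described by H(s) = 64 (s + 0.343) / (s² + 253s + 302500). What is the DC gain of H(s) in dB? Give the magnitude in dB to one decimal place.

H(0) = 64 × 0.343 / 302500 = 7.2569e-05
20 log₁₀(7.2569e-05) = -82.79 dB

-82.8 dB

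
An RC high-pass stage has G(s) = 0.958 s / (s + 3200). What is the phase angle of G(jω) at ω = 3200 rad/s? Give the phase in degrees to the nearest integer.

45°

∠(j3200) = 90.00°
∠(j3200 + 3200) = arctan(3200/3200) = 45.00°
∠G(j3200) = 90.00° − 45.00° = 45.00°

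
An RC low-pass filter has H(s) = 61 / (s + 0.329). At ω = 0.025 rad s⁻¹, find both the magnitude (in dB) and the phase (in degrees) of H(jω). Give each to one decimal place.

|H| = 45.3 dB, ∠H = -4.3°

|j0.025 + 0.329| = √(0.025² + 0.329²) = 0.3299
|H(j0.025)| = 61 / 0.3299 = 184.88
20 log₁₀(184.88) = 45.34 dB
∠(j0.025 + 0.329) = arctan(0.025/0.329) = 4.35°
∠H(j0.025) = −4.35° = -4.35°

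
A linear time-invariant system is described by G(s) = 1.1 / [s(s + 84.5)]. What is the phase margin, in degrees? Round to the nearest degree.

Gain crossover: |G(jω)| = 1 at ω ≈ 0.013 rad/s.
∠G(j0.013) = −90° − arctan(0.013/84.5) ≈ -90.01°
PM = 180° + (-90.01°) = 89.99°

90 deg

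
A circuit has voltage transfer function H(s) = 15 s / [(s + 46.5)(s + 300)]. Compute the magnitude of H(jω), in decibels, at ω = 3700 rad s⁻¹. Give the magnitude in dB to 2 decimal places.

|j3700| = 3700
|j3700 + 46.5| = √(3700² + 46.5²) = 3700
|j3700 + 300| = √(3700² + 300²) = 3712
|H(j3700)| = 15 × 3700 / (3700 × 3712) = 0.0040405
20 log₁₀(0.0040405) = -47.871 dB

-47.87 dB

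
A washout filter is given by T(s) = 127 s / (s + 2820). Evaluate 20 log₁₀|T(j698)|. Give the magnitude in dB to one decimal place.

29.7 dB

|j698| = 698
|j698 + 2820| = √(698² + 2820²) = 2905
|T(j698)| = 127 × 698 / 2905 = 30.514
20 log₁₀(30.514) = 29.69 dB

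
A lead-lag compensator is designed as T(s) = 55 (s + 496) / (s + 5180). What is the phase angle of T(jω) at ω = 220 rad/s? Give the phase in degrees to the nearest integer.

∠(j220 + 496) = arctan(220/496) = 23.92°
∠(j220 + 5180) = arctan(220/5180) = 2.43°
∠T(j220) = 23.92° − 2.43° = 21.49°

21 deg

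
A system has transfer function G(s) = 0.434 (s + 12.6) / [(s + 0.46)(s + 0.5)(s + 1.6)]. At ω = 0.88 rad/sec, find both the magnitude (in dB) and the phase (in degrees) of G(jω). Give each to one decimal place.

|G| = 9.5 dB, ∠G = -147.6 deg

|j0.88 + 12.6| = √(0.88² + 12.6²) = 12.63
|j0.88 + 0.46| = √(0.88² + 0.46²) = 0.993
|j0.88 + 0.5| = √(0.88² + 0.5²) = 1.012
|j0.88 + 1.6| = √(0.88² + 1.6²) = 1.826
|G(j0.88)| = 0.434 × 12.63 / (0.993 × 1.012 × 1.826) = 2.987
20 log₁₀(2.987) = 9.50 dB
∠(j0.88 + 12.6) = arctan(0.88/12.6) = 4.00°
∠(j0.88 + 0.46) = arctan(0.88/0.46) = 62.40°
∠(j0.88 + 0.5) = arctan(0.88/0.5) = 60.40°
∠(j0.88 + 1.6) = arctan(0.88/1.6) = 28.81°
∠G(j0.88) = 4.00° − (62.40° + 60.40° + 28.81°) = -147.61°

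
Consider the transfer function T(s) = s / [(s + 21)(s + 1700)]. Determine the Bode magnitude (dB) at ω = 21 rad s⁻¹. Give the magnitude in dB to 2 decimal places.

-67.62 dB

|j21| = 21
|j21 + 21| = √(21² + 21²) = 29.7
|j21 + 1700| = √(21² + 1700²) = 1700
|T(j21)| = 1 × 21 / (29.7 × 1700) = 0.00041591
20 log₁₀(0.00041591) = -67.620 dB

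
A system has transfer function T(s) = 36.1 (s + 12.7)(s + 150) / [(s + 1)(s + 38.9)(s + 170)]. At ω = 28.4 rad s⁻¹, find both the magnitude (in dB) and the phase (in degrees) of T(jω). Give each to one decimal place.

|j28.4 + 12.7| = √(28.4² + 12.7²) = 31.11
|j28.4 + 150| = √(28.4² + 150²) = 152.7
|j28.4 + 1| = √(28.4² + 1²) = 28.42
|j28.4 + 38.9| = √(28.4² + 38.9²) = 48.16
|j28.4 + 170| = √(28.4² + 170²) = 172.4
|T(j28.4)| = 36.1 × 31.11 × 152.7 / (28.42 × 48.16 × 172.4) = 0.7268
20 log₁₀(0.7268) = -2.77 dB
∠(j28.4 + 12.7) = arctan(28.4/12.7) = 65.91°
∠(j28.4 + 150) = arctan(28.4/150) = 10.72°
∠(j28.4 + 1) = arctan(28.4/1) = 87.98°
∠(j28.4 + 38.9) = arctan(28.4/38.9) = 36.13°
∠(j28.4 + 170) = arctan(28.4/170) = 9.48°
∠T(j28.4) = 65.91° + 10.72° − (87.98° + 36.13° + 9.48°) = -56.97°

|T| = -2.8 dB, ∠T = -57.0°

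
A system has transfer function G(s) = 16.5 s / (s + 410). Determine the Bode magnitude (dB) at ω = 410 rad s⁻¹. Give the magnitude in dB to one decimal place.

21.3 dB

|j410| = 410
|j410 + 410| = √(410² + 410²) = 579.8
|G(j410)| = 16.5 × 410 / 579.8 = 11.667
20 log₁₀(11.667) = 21.34 dB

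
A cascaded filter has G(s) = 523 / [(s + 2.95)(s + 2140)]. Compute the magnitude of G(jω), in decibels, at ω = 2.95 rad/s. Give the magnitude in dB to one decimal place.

-24.6 dB

|j2.95 + 2.95| = √(2.95² + 2.95²) = 4.172
|j2.95 + 2140| = √(2.95² + 2140²) = 2140
|G(j2.95)| = 523 / (4.172 × 2140) = 0.05858
20 log₁₀(0.05858) = -24.64 dB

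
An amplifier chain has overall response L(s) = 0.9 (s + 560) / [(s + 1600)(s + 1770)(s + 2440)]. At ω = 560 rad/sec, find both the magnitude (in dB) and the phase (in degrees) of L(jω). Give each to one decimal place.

|j560 + 560| = √(560² + 560²) = 792
|j560 + 1600| = √(560² + 1600²) = 1695
|j560 + 1770| = √(560² + 1770²) = 1856
|j560 + 2440| = √(560² + 2440²) = 2503
|L(j560)| = 0.9 × 792 / (1695 × 1856 × 2503) = 9.047e-08
20 log₁₀(9.047e-08) = -140.87 dB
∠(j560 + 560) = arctan(560/560) = 45.00°
∠(j560 + 1600) = arctan(560/1600) = 19.29°
∠(j560 + 1770) = arctan(560/1770) = 17.56°
∠(j560 + 2440) = arctan(560/2440) = 12.93°
∠L(j560) = 45.00° − (19.29° + 17.56° + 12.93°) = -4.77°

|L| = -140.9 dB, ∠L = -4.8°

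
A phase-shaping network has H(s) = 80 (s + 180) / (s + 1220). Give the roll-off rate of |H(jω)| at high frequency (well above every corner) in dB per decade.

With 1 zero and 1 pole, the high-frequency asymptotic slope is 20 × (1 − 1) = 0 dB/decade.

0 dB/decade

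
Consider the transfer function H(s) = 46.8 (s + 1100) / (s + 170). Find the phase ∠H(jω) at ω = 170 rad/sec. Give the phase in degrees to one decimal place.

∠(j170 + 1100) = arctan(170/1100) = 8.79°
∠(j170 + 170) = arctan(170/170) = 45.00°
∠H(j170) = 8.79° − 45.00° = -36.21°

-36.2°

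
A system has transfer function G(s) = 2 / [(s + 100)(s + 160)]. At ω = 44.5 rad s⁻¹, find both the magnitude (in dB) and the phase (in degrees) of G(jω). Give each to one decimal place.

|G| = -79.2 dB, ∠G = -39.5 deg

|j44.5 + 100| = √(44.5² + 100²) = 109.5
|j44.5 + 160| = √(44.5² + 160²) = 166.1
|G(j44.5)| = 2 / (109.5 × 166.1) = 0.00011003
20 log₁₀(0.00011003) = -79.17 dB
∠(j44.5 + 100) = arctan(44.5/100) = 23.99°
∠(j44.5 + 160) = arctan(44.5/160) = 15.54°
∠G(j44.5) = − (23.99° + 15.54°) = -39.53°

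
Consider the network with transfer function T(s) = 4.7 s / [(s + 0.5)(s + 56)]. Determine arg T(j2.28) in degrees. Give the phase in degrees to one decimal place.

∠(j2.28) = 90.00°
∠(j2.28 + 0.5) = arctan(2.28/0.5) = 77.63°
∠(j2.28 + 56) = arctan(2.28/56) = 2.33°
∠T(j2.28) = 90.00° − (77.63° + 2.33°) = 10.04°

10.0°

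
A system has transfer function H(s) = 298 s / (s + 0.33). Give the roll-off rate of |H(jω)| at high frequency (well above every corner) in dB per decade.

With 1 zero and 1 pole, the high-frequency asymptotic slope is 20 × (1 − 1) = 0 dB/decade.

0 dB/decade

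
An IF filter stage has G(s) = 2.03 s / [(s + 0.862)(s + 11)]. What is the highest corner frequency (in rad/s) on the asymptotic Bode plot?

Break frequencies occur at each pole and zero magnitude: 0.862 rad/s, 11 rad/s.
The highest is 11 rad/s.

11 rad/s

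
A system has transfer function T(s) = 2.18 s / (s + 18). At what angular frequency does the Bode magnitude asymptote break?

The single real pole at s = −18 gives a corner at ω = 18 rad/s.

18 rad/s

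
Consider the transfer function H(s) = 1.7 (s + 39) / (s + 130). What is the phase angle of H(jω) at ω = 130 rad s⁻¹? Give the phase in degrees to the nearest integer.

28 deg

∠(j130 + 39) = arctan(130/39) = 73.30°
∠(j130 + 130) = arctan(130/130) = 45.00°
∠H(j130) = 73.30° − 45.00° = 28.30°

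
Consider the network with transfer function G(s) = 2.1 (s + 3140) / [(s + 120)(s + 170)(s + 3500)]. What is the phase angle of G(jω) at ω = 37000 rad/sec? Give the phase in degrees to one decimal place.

∠(j37000 + 3140) = arctan(37000/3140) = 85.15°
∠(j37000 + 120) = arctan(37000/120) = 89.81°
∠(j37000 + 170) = arctan(37000/170) = 89.74°
∠(j37000 + 3500) = arctan(37000/3500) = 84.60°
∠G(j37000) = 85.15° − (89.81° + 89.74° + 84.60°) = -179.00°

-179.0°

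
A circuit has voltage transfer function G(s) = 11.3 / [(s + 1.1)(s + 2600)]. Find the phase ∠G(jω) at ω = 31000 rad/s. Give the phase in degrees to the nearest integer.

-175°

∠(j31000 + 1.1) = arctan(31000/1.1) = 90.00°
∠(j31000 + 2600) = arctan(31000/2600) = 85.21°
∠G(j31000) = − (90.00° + 85.21°) = -175.20°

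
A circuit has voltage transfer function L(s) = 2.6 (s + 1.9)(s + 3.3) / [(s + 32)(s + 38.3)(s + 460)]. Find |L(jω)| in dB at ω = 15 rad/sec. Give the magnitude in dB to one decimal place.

-60.9 dB

|j15 + 1.9| = √(15² + 1.9²) = 15.12
|j15 + 3.3| = √(15² + 3.3²) = 15.36
|j15 + 32| = √(15² + 32²) = 35.34
|j15 + 38.3| = √(15² + 38.3²) = 41.13
|j15 + 460| = √(15² + 460²) = 460.2
|L(j15)| = 2.6 × 15.12 × 15.36 / (35.34 × 41.13 × 460.2) = 0.00090244
20 log₁₀(0.00090244) = -60.89 dB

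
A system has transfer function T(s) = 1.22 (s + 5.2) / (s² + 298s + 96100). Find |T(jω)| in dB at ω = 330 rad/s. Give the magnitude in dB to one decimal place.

-47.8 dB

|j330 + 5.2| = √(330² + 5.2²) = 330
|(j330)² + 298(j330) + 96100| = |-12800 + j98340| = 9.917e+04
|T(j330)| = 1.22 × 330 / 9.917e+04 = 0.0040602
20 log₁₀(0.0040602) = -47.83 dB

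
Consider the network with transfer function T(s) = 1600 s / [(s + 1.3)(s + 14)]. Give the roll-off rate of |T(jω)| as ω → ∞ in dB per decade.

-20 dB/decade

With 1 zero and 2 poles, the high-frequency asymptotic slope is 20 × (1 − 2) = -20 dB/decade.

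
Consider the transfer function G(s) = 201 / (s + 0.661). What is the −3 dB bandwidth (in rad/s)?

For a single-pole low-pass, the −3 dB point is at the pole: ω = 0.661 rad/s.

0.661 rad/s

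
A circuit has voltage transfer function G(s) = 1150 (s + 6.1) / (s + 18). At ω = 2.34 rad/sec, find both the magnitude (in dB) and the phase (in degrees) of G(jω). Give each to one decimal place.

|G| = 52.3 dB, ∠G = 13.6°

|j2.34 + 6.1| = √(2.34² + 6.1²) = 6.533
|j2.34 + 18| = √(2.34² + 18²) = 18.15
|G(j2.34)| = 1150 × 6.533 / 18.15 = 413.93
20 log₁₀(413.93) = 52.34 dB
∠(j2.34 + 6.1) = arctan(2.34/6.1) = 20.99°
∠(j2.34 + 18) = arctan(2.34/18) = 7.41°
∠G(j2.34) = 20.99° − 7.41° = 13.58°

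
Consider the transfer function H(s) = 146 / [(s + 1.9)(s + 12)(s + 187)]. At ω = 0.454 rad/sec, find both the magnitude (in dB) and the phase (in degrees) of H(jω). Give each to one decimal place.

|H| = -29.6 dB, ∠H = -15.7 deg

|j0.454 + 1.9| = √(0.454² + 1.9²) = 1.953
|j0.454 + 12| = √(0.454² + 12²) = 12.01
|j0.454 + 187| = √(0.454² + 187²) = 187
|H(j0.454)| = 146 / (1.953 × 12.01 × 187) = 0.033282
20 log₁₀(0.033282) = -29.56 dB
∠(j0.454 + 1.9) = arctan(0.454/1.9) = 13.44°
∠(j0.454 + 12) = arctan(0.454/12) = 2.17°
∠(j0.454 + 187) = arctan(0.454/187) = 0.14°
∠H(j0.454) = − (13.44° + 2.17° + 0.14°) = -15.74°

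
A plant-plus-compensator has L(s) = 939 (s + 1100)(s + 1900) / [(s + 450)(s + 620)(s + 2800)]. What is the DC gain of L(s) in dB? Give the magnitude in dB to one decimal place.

L(0) = 939 × 1100 × 1900 / (450 × 620 × 2800) = 2.5122
20 log₁₀(2.5122) = 8.00 dB

8.0 dB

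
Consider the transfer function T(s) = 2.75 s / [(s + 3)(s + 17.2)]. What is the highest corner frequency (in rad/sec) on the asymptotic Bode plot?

Break frequencies occur at each pole and zero magnitude: 3 rad/sec, 17.2 rad/sec.
The highest is 17.2 rad/sec.

17.2 rad/sec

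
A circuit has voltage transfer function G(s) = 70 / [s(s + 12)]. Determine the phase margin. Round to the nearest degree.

66°

Gain crossover: |G(jω)| = 1 at ω ≈ 5.33 rad s⁻¹.
∠G(j5.33) = −90° − arctan(5.33/12) ≈ -113.95°
PM = 180° + (-113.95°) = 66.05°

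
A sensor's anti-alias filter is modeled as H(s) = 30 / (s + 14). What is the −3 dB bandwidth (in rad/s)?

14 rad/s

For a single-pole low-pass, the −3 dB point is at the pole: ω = 14 rad/s.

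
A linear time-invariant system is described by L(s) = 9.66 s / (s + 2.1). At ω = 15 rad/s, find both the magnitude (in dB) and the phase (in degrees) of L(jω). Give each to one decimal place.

|j15| = 15
|j15 + 2.1| = √(15² + 2.1²) = 15.15
|L(j15)| = 9.66 × 15 / 15.15 = 9.5667
20 log₁₀(9.5667) = 19.62 dB
∠(j15) = 90.00°
∠(j15 + 2.1) = arctan(15/2.1) = 82.03°
∠L(j15) = 90.00° − 82.03° = 7.97°

|L| = 19.6 dB, ∠L = 8.0°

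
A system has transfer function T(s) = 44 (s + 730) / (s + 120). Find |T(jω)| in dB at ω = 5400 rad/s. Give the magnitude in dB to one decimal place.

32.9 dB

|j5400 + 730| = √(5400² + 730²) = 5449
|j5400 + 120| = √(5400² + 120²) = 5401
|T(j5400)| = 44 × 5449 / 5401 = 44.389
20 log₁₀(44.389) = 32.95 dB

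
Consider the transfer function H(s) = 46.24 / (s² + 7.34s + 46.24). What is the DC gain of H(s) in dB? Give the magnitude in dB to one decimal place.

0.0 dB

H(0) = 46.24 / 46.24 = 1
20 log₁₀(1) = 0.00 dB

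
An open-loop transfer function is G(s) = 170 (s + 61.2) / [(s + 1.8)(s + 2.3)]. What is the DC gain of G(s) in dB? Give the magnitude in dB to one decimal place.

G(0) = 170 × 61.2 / (1.8 × 2.3) = 2513
20 log₁₀(2513) = 68.00 dB

68.0 dB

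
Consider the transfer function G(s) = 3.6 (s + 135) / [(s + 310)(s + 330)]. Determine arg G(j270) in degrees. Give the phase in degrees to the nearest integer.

-17°

∠(j270 + 135) = arctan(270/135) = 63.43°
∠(j270 + 310) = arctan(270/310) = 41.05°
∠(j270 + 330) = arctan(270/330) = 39.29°
∠G(j270) = 63.43° − (41.05° + 39.29°) = -16.91°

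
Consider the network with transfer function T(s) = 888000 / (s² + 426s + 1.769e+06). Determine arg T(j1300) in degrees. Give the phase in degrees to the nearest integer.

-82°

∠[(j1300)² + 426(j1300) + 1.769e+06] = ∠[79000 + j5.538e+05] = 81.88°
∠T(j1300) = −81.88° = -81.88°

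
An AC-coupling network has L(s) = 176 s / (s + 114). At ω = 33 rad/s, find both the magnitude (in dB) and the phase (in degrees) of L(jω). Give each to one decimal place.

|j33| = 33
|j33 + 114| = √(33² + 114²) = 118.7
|L(j33)| = 176 × 33 / 118.7 = 48.938
20 log₁₀(48.938) = 33.79 dB
∠(j33) = 90.00°
∠(j33 + 114) = arctan(33/114) = 16.14°
∠L(j33) = 90.00° − 16.14° = 73.86°

|L| = 33.8 dB, ∠L = 73.9°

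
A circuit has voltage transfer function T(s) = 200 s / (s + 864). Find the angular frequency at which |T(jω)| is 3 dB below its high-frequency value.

864 rad/s

For a single-pole high-pass, the −3 dB point is at the pole: ω = 864 rad/s.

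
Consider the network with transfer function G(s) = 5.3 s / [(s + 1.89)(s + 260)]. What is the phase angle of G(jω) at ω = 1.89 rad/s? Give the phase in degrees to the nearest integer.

∠(j1.89) = 90.00°
∠(j1.89 + 1.89) = arctan(1.89/1.89) = 45.00°
∠(j1.89 + 260) = arctan(1.89/260) = 0.42°
∠G(j1.89) = 90.00° − (45.00° + 0.42°) = 44.58°

45°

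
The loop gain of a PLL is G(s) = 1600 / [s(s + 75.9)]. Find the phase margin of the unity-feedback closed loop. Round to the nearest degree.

75 deg

Gain crossover: |G(jω)| = 1 at ω ≈ 20.4 rad s⁻¹.
∠G(j20.4) = −90° − arctan(20.4/75.9) ≈ -105.02°
PM = 180° + (-105.02°) = 74.98°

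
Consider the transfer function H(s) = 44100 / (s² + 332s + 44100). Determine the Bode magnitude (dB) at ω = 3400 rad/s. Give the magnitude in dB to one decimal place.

|(j3400)² + 332(j3400) + 44100| = |-1.1516e+07 + j1.1288e+06| = 1.157e+07
|H(j3400)| = 44100 / 1.157e+07 = 0.0038112
20 log₁₀(0.0038112) = -48.38 dB

-48.4 dB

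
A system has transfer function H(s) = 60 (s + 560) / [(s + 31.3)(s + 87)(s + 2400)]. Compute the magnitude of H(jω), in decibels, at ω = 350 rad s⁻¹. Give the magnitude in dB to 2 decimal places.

-77.79 dB

|j350 + 560| = √(350² + 560²) = 660.4
|j350 + 31.3| = √(350² + 31.3²) = 351.4
|j350 + 87| = √(350² + 87²) = 360.7
|j350 + 2400| = √(350² + 2400²) = 2425
|H(j350)| = 60 × 660.4 / (351.4 × 360.7 × 2425) = 0.00012891
20 log₁₀(0.00012891) = -77.794 dB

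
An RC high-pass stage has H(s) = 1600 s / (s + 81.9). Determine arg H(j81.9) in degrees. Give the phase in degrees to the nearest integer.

∠(j81.9) = 90.00°
∠(j81.9 + 81.9) = arctan(81.9/81.9) = 45.00°
∠H(j81.9) = 90.00° − 45.00° = 45.00°

45 deg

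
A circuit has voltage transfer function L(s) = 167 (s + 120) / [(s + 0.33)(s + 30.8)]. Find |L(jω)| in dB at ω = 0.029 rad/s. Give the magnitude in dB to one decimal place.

|j0.029 + 120| = √(0.029² + 120²) = 120
|j0.029 + 0.33| = √(0.029² + 0.33²) = 0.3313
|j0.029 + 30.8| = √(0.029² + 30.8²) = 30.8
|L(j0.029)| = 167 × 120 / (0.3313 × 30.8) = 1964.1
20 log₁₀(1964.1) = 65.86 dB

65.9 dB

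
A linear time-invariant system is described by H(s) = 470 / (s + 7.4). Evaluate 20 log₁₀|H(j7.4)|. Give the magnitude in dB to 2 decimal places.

|j7.4 + 7.4| = √(7.4² + 7.4²) = 10.47
|H(j7.4)| = 470 / 10.47 = 44.911
20 log₁₀(44.911) = 33.047 dB

33.05 dB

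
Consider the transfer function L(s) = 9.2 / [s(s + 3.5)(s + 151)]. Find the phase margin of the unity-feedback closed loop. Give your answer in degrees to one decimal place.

89.7°

Gain crossover: |L(jω)| = 1 at ω ≈ 0.0174 rad/s.
∠L(j0.0174) = −90° − arctan(0.0174/3.5) − arctan(0.0174/151) ≈ -90.29°
PM = 180° + (-90.29°) = 89.71°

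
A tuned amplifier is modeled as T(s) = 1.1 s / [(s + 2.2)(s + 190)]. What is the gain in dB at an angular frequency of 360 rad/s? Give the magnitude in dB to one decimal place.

-51.4 dB

|j360| = 360
|j360 + 2.2| = √(360² + 2.2²) = 360
|j360 + 190| = √(360² + 190²) = 407.1
|T(j360)| = 1.1 × 360 / (360 × 407.1) = 0.0027022
20 log₁₀(0.0027022) = -51.37 dB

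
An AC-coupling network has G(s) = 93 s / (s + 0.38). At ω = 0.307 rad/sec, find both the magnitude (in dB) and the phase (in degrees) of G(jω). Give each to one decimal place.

|j0.307| = 0.307
|j0.307 + 0.38| = √(0.307² + 0.38²) = 0.4885
|G(j0.307)| = 93 × 0.307 / 0.4885 = 58.444
20 log₁₀(58.444) = 35.33 dB
∠(j0.307) = 90.00°
∠(j0.307 + 0.38) = arctan(0.307/0.38) = 38.93°
∠G(j0.307) = 90.00° − 38.93° = 51.07°

|G| = 35.3 dB, ∠G = 51.1°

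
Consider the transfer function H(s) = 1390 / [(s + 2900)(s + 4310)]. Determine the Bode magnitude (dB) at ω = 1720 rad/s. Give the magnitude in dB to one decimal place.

-81.0 dB

|j1720 + 2900| = √(1720² + 2900²) = 3372
|j1720 + 4310| = √(1720² + 4310²) = 4641
|H(j1720)| = 1390 / (3372 × 4641) = 8.8838e-05
20 log₁₀(8.8838e-05) = -81.03 dB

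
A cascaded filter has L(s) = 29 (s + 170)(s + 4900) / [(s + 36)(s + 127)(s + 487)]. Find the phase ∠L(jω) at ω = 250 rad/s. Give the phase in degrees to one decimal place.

∠(j250 + 170) = arctan(250/170) = 55.78°
∠(j250 + 4900) = arctan(250/4900) = 2.92°
∠(j250 + 36) = arctan(250/36) = 81.81°
∠(j250 + 127) = arctan(250/127) = 63.07°
∠(j250 + 487) = arctan(250/487) = 27.17°
∠L(j250) = 55.78° + 2.92° − (81.81° + 63.07° + 27.17°) = -113.34°

-113.3 deg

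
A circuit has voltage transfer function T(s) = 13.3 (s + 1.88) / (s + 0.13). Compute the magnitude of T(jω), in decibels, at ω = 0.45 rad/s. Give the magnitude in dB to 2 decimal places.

34.79 dB

|j0.45 + 1.88| = √(0.45² + 1.88²) = 1.933
|j0.45 + 0.13| = √(0.45² + 0.13²) = 0.4684
|T(j0.45)| = 13.3 × 1.933 / 0.4684 = 54.889
20 log₁₀(54.889) = 34.790 dB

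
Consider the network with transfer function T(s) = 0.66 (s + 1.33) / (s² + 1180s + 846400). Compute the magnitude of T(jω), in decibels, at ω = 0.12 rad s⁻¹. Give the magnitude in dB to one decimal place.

|j0.12 + 1.33| = √(0.12² + 1.33²) = 1.335
|(j0.12)² + 1180(j0.12) + 846400| = |8.464e+05 + j141.6| = 8.464e+05
|T(j0.12)| = 0.66 × 1.335 / 8.464e+05 = 1.0413e-06
20 log₁₀(1.0413e-06) = -119.65 dB

-119.6 dB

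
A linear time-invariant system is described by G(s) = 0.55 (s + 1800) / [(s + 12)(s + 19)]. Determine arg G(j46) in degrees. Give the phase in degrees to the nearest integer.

∠(j46 + 1800) = arctan(46/1800) = 1.46°
∠(j46 + 12) = arctan(46/12) = 75.38°
∠(j46 + 19) = arctan(46/19) = 67.56°
∠G(j46) = 1.46° − (75.38° + 67.56°) = -141.47°

-141°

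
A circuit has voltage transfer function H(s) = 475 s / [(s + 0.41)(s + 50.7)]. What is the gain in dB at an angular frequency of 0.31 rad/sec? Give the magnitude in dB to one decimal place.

|j0.31| = 0.31
|j0.31 + 0.41| = √(0.31² + 0.41²) = 0.514
|j0.31 + 50.7| = √(0.31² + 50.7²) = 50.7
|H(j0.31)| = 475 × 0.31 / (0.514 × 50.7) = 5.6503
20 log₁₀(5.6503) = 15.04 dB

15.0 dB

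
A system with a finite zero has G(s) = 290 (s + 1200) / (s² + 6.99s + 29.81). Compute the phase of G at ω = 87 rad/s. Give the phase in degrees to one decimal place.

-171.2°

∠(j87 + 1200) = arctan(87/1200) = 4.15°
∠[(j87)² + 6.99(j87) + 29.81] = ∠[-7539.2 + j608.13] = 175.39°
∠G(j87) = 4.15° − 175.39° = -171.24°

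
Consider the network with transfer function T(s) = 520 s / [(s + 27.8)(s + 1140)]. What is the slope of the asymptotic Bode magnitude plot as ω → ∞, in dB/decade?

With 1 zero and 2 poles, the high-frequency asymptotic slope is 20 × (1 − 2) = -20 dB/decade.

-20 dB/decade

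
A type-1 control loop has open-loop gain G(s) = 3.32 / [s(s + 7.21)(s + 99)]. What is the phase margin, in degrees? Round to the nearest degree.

Gain crossover: |G(jω)| = 1 at ω ≈ 0.00465 rad/sec.
∠G(j0.00465) = −90° − arctan(0.00465/7.21) − arctan(0.00465/99) ≈ -90.04°
PM = 180° + (-90.04°) = 89.96°

90 deg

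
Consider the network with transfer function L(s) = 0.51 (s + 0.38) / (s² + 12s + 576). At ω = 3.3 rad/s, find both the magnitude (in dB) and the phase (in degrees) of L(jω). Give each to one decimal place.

|j3.3 + 0.38| = √(3.3² + 0.38²) = 3.322
|(j3.3)² + 12(j3.3) + 576| = |565.11 + j39.6| = 566.5
|L(j3.3)| = 0.51 × 3.322 / 566.5 = 0.0029905
20 log₁₀(0.0029905) = -50.49 dB
∠(j3.3 + 0.38) = arctan(3.3/0.38) = 83.43°
∠[(j3.3)² + 12(j3.3) + 576] = ∠[565.11 + j39.6] = 4.01°
∠L(j3.3) = 83.43° − 4.01° = 79.42°

|L| = -50.5 dB, ∠L = 79.4°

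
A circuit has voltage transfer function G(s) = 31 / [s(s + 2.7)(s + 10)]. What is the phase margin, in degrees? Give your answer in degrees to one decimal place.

Gain crossover: |G(jω)| = 1 at ω ≈ 1.06 rad s⁻¹.
∠G(j1.06) = −90° − arctan(1.06/2.7) − arctan(1.06/10) ≈ -117.54°
PM = 180° + (-117.54°) = 62.46°

62.5°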